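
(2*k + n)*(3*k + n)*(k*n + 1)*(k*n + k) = 6*k^4*n^2 + 6*k^4*n + 5*k^3*n^3 + 5*k^3*n^2 + 6*k^3*n + 6*k^3 + k^2*n^4 + k^2*n^3 + 5*k^2*n^2 + 5*k^2*n + k*n^3 + k*n^2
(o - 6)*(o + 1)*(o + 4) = o^3 - o^2 - 26*o - 24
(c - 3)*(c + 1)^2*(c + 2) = c^4 + c^3 - 7*c^2 - 13*c - 6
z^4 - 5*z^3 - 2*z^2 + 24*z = z*(z - 4)*(z - 3)*(z + 2)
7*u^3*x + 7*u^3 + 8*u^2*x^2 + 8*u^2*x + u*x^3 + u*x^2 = (u + x)*(7*u + x)*(u*x + u)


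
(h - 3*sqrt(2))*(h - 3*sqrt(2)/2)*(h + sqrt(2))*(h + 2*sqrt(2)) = h^4 - 3*sqrt(2)*h^3/2 - 14*h^2 + 9*sqrt(2)*h + 36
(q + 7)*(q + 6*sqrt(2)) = q^2 + 7*q + 6*sqrt(2)*q + 42*sqrt(2)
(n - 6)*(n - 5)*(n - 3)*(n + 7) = n^4 - 7*n^3 - 35*n^2 + 351*n - 630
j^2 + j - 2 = (j - 1)*(j + 2)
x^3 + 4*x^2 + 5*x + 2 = (x + 1)^2*(x + 2)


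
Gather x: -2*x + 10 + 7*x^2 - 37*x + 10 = 7*x^2 - 39*x + 20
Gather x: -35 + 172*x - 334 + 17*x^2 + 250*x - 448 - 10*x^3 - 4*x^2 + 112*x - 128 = -10*x^3 + 13*x^2 + 534*x - 945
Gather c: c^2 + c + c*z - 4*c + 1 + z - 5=c^2 + c*(z - 3) + z - 4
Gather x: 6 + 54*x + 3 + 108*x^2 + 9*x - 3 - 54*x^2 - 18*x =54*x^2 + 45*x + 6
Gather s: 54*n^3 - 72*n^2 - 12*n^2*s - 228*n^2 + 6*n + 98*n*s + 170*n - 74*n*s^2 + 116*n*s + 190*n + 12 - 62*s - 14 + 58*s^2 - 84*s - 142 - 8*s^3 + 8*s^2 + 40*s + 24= 54*n^3 - 300*n^2 + 366*n - 8*s^3 + s^2*(66 - 74*n) + s*(-12*n^2 + 214*n - 106) - 120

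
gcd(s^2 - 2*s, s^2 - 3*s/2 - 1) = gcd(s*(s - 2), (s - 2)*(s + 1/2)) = s - 2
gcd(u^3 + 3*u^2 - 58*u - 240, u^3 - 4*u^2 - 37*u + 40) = u^2 - 3*u - 40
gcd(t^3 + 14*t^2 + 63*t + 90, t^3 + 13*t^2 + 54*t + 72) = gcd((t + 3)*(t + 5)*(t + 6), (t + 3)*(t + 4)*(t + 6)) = t^2 + 9*t + 18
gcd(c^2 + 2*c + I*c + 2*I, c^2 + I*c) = c + I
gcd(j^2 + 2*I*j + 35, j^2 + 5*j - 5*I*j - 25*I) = j - 5*I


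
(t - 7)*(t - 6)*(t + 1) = t^3 - 12*t^2 + 29*t + 42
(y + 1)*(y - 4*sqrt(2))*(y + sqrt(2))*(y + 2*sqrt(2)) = y^4 - sqrt(2)*y^3 + y^3 - 20*y^2 - sqrt(2)*y^2 - 16*sqrt(2)*y - 20*y - 16*sqrt(2)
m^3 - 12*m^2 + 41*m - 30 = (m - 6)*(m - 5)*(m - 1)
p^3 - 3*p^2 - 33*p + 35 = (p - 7)*(p - 1)*(p + 5)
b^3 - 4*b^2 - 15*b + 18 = (b - 6)*(b - 1)*(b + 3)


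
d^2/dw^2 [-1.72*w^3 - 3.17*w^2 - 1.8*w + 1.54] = -10.32*w - 6.34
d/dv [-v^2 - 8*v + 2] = -2*v - 8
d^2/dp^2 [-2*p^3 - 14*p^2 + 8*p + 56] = -12*p - 28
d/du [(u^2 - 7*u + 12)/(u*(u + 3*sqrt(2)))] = (3*sqrt(2)*u^2 + 7*u^2 - 24*u - 36*sqrt(2))/(u^2*(u^2 + 6*sqrt(2)*u + 18))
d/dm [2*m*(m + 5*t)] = 4*m + 10*t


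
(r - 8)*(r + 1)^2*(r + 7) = r^4 + r^3 - 57*r^2 - 113*r - 56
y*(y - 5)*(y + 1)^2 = y^4 - 3*y^3 - 9*y^2 - 5*y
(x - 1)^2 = x^2 - 2*x + 1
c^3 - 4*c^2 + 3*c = c*(c - 3)*(c - 1)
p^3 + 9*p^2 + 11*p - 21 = (p - 1)*(p + 3)*(p + 7)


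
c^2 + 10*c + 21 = (c + 3)*(c + 7)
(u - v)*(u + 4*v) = u^2 + 3*u*v - 4*v^2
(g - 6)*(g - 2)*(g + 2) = g^3 - 6*g^2 - 4*g + 24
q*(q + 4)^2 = q^3 + 8*q^2 + 16*q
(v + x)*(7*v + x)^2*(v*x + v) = 49*v^4*x + 49*v^4 + 63*v^3*x^2 + 63*v^3*x + 15*v^2*x^3 + 15*v^2*x^2 + v*x^4 + v*x^3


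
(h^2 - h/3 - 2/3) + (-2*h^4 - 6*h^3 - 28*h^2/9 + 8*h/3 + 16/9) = -2*h^4 - 6*h^3 - 19*h^2/9 + 7*h/3 + 10/9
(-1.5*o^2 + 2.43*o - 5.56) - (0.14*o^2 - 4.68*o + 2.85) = -1.64*o^2 + 7.11*o - 8.41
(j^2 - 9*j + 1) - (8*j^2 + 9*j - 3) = -7*j^2 - 18*j + 4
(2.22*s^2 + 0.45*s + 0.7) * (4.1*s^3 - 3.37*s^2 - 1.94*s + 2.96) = 9.102*s^5 - 5.6364*s^4 - 2.9533*s^3 + 3.3392*s^2 - 0.0259999999999998*s + 2.072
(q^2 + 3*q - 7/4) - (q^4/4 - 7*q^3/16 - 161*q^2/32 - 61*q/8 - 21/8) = -q^4/4 + 7*q^3/16 + 193*q^2/32 + 85*q/8 + 7/8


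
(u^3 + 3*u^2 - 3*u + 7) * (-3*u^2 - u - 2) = -3*u^5 - 10*u^4 + 4*u^3 - 24*u^2 - u - 14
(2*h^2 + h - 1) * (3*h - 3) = 6*h^3 - 3*h^2 - 6*h + 3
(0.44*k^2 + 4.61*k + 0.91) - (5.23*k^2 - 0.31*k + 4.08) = -4.79*k^2 + 4.92*k - 3.17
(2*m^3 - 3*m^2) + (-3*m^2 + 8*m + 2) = 2*m^3 - 6*m^2 + 8*m + 2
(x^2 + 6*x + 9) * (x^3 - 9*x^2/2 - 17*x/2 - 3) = x^5 + 3*x^4/2 - 53*x^3/2 - 189*x^2/2 - 189*x/2 - 27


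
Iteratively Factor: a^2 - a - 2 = (a + 1)*(a - 2)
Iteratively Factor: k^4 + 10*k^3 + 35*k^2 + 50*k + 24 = (k + 4)*(k^3 + 6*k^2 + 11*k + 6) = (k + 2)*(k + 4)*(k^2 + 4*k + 3) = (k + 2)*(k + 3)*(k + 4)*(k + 1)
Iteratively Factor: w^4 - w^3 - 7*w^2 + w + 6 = (w + 2)*(w^3 - 3*w^2 - w + 3) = (w - 1)*(w + 2)*(w^2 - 2*w - 3) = (w - 3)*(w - 1)*(w + 2)*(w + 1)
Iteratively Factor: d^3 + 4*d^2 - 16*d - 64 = (d - 4)*(d^2 + 8*d + 16) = (d - 4)*(d + 4)*(d + 4)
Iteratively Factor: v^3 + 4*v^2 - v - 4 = (v + 4)*(v^2 - 1) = (v - 1)*(v + 4)*(v + 1)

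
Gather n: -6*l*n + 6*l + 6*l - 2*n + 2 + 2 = 12*l + n*(-6*l - 2) + 4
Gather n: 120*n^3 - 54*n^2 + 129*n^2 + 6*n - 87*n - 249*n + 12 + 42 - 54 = 120*n^3 + 75*n^2 - 330*n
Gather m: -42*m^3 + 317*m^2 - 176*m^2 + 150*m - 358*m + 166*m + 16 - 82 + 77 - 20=-42*m^3 + 141*m^2 - 42*m - 9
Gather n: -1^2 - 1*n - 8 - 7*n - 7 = -8*n - 16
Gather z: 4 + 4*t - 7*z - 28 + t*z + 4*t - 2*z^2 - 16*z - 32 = 8*t - 2*z^2 + z*(t - 23) - 56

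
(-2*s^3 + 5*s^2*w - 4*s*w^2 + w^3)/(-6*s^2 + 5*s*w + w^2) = (2*s^2 - 3*s*w + w^2)/(6*s + w)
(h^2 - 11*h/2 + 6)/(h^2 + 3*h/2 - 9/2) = (h - 4)/(h + 3)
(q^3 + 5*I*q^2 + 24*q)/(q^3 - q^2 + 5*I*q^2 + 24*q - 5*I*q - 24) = q/(q - 1)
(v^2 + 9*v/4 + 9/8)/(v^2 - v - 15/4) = (4*v + 3)/(2*(2*v - 5))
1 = 1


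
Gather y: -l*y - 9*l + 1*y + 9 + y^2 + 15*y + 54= -9*l + y^2 + y*(16 - l) + 63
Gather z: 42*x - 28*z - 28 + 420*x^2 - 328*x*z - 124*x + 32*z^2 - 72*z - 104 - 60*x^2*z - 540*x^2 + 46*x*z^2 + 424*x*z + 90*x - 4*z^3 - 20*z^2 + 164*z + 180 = -120*x^2 + 8*x - 4*z^3 + z^2*(46*x + 12) + z*(-60*x^2 + 96*x + 64) + 48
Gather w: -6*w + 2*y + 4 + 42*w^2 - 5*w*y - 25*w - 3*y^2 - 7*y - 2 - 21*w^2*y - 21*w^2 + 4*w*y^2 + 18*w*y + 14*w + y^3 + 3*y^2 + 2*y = w^2*(21 - 21*y) + w*(4*y^2 + 13*y - 17) + y^3 - 3*y + 2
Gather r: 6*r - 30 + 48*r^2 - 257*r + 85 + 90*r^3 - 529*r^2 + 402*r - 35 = 90*r^3 - 481*r^2 + 151*r + 20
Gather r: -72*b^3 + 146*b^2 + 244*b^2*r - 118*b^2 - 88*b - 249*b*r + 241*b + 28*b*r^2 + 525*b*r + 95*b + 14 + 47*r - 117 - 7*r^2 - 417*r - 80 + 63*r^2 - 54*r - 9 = -72*b^3 + 28*b^2 + 248*b + r^2*(28*b + 56) + r*(244*b^2 + 276*b - 424) - 192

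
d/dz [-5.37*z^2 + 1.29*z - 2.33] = 1.29 - 10.74*z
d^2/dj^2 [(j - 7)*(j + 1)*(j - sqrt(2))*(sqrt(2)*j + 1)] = 12*sqrt(2)*j^2 - 36*sqrt(2)*j - 6*j - 16*sqrt(2) + 12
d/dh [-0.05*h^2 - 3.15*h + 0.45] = -0.1*h - 3.15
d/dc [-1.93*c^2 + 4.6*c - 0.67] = 4.6 - 3.86*c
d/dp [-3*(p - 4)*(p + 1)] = 9 - 6*p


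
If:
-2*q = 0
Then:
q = 0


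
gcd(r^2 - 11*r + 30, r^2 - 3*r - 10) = r - 5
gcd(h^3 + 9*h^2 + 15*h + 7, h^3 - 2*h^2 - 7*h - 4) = h^2 + 2*h + 1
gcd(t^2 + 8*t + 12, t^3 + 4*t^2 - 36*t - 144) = t + 6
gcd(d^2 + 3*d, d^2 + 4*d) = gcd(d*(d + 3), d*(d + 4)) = d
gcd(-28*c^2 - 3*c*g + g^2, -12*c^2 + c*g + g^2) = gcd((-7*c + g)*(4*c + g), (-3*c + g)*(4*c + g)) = 4*c + g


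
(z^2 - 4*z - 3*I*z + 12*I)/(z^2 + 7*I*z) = (z^2 - 4*z - 3*I*z + 12*I)/(z*(z + 7*I))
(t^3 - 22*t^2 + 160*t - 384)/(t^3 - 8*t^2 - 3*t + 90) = (t^2 - 16*t + 64)/(t^2 - 2*t - 15)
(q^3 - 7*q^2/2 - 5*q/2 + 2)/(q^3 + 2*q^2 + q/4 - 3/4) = 2*(q - 4)/(2*q + 3)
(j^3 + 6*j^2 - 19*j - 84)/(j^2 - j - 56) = (j^2 - j - 12)/(j - 8)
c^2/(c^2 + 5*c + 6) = c^2/(c^2 + 5*c + 6)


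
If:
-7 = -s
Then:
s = 7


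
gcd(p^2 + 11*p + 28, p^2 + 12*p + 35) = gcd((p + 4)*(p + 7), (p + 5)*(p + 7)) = p + 7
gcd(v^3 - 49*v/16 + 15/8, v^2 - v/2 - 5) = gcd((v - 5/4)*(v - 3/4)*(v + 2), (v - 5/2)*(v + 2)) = v + 2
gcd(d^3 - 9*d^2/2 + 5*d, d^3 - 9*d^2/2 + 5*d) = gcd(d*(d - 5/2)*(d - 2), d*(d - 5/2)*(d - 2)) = d^3 - 9*d^2/2 + 5*d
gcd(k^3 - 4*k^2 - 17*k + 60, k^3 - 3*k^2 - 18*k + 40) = k^2 - k - 20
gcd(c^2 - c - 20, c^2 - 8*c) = 1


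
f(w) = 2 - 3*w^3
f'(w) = -9*w^2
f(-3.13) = 93.99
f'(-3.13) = -88.17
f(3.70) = -149.96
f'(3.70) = -123.21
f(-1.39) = 10.06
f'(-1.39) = -17.39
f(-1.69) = 16.48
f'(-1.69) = -25.70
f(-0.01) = 2.00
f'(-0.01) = -0.00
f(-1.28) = 8.29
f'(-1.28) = -14.75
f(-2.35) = 40.93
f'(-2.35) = -49.70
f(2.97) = -76.59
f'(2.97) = -79.39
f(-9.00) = 2189.00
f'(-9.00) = -729.00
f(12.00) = -5182.00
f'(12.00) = -1296.00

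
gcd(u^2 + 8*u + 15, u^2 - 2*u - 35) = u + 5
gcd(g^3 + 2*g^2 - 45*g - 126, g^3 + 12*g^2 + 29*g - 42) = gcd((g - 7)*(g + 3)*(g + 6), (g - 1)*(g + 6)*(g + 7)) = g + 6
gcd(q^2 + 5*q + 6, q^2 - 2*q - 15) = q + 3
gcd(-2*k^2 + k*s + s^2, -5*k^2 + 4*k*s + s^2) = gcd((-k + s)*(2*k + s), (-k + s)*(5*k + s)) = -k + s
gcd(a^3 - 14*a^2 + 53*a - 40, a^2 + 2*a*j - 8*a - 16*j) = a - 8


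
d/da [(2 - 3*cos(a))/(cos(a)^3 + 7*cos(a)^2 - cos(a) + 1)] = (-6*cos(a)^3 - 15*cos(a)^2 + 28*cos(a) + 1)*sin(a)/(sin(a)^2*cos(a) + 7*sin(a)^2 - 8)^2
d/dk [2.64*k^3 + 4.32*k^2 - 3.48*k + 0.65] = 7.92*k^2 + 8.64*k - 3.48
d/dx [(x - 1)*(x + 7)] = 2*x + 6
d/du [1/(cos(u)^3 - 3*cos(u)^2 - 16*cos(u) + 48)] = (3*cos(u)^2 - 6*cos(u) - 16)*sin(u)/(cos(u)^3 - 3*cos(u)^2 - 16*cos(u) + 48)^2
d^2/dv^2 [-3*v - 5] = 0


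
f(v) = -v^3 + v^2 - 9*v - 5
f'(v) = -3*v^2 + 2*v - 9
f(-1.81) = 20.50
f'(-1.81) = -22.45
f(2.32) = -32.98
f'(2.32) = -20.51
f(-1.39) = 12.13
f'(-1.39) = -17.58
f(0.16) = -6.42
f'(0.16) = -8.76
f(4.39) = -109.84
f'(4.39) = -58.04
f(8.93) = -717.75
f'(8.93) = -230.37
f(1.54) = -20.14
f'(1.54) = -13.03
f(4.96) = -147.06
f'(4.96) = -72.88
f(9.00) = -734.00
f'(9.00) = -234.00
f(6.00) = -239.00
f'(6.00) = -105.00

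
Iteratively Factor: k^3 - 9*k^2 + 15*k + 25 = (k - 5)*(k^2 - 4*k - 5) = (k - 5)^2*(k + 1)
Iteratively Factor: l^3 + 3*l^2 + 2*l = (l + 1)*(l^2 + 2*l) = (l + 1)*(l + 2)*(l)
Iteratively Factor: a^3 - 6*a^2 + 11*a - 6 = (a - 2)*(a^2 - 4*a + 3) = (a - 2)*(a - 1)*(a - 3)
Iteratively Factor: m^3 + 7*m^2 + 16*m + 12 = (m + 2)*(m^2 + 5*m + 6) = (m + 2)*(m + 3)*(m + 2)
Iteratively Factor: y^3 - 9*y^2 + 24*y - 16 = (y - 4)*(y^2 - 5*y + 4) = (y - 4)*(y - 1)*(y - 4)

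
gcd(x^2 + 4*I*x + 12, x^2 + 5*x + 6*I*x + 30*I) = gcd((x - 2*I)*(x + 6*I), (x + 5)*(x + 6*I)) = x + 6*I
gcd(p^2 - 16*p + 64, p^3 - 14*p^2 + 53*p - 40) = p - 8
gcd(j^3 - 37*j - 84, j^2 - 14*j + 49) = j - 7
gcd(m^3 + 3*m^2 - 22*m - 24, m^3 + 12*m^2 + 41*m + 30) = m^2 + 7*m + 6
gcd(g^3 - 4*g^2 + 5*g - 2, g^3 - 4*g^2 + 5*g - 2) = g^3 - 4*g^2 + 5*g - 2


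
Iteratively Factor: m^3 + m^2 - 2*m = (m - 1)*(m^2 + 2*m) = (m - 1)*(m + 2)*(m)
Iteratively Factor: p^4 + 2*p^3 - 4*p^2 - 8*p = (p + 2)*(p^3 - 4*p) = (p + 2)^2*(p^2 - 2*p) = (p - 2)*(p + 2)^2*(p)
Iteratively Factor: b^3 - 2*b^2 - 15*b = (b - 5)*(b^2 + 3*b) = b*(b - 5)*(b + 3)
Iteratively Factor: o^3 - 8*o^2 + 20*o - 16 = (o - 4)*(o^2 - 4*o + 4) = (o - 4)*(o - 2)*(o - 2)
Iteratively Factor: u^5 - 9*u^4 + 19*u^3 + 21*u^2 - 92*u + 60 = (u - 1)*(u^4 - 8*u^3 + 11*u^2 + 32*u - 60) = (u - 5)*(u - 1)*(u^3 - 3*u^2 - 4*u + 12) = (u - 5)*(u - 2)*(u - 1)*(u^2 - u - 6) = (u - 5)*(u - 3)*(u - 2)*(u - 1)*(u + 2)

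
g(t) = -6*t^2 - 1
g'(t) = -12*t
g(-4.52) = -123.58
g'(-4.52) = 54.24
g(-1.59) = -16.17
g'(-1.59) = 19.08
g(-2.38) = -34.99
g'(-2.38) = 28.56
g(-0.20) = -1.24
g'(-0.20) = 2.40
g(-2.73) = -45.72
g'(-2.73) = 32.76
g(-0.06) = -1.02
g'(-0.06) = 0.72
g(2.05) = -26.22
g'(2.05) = -24.60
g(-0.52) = -2.62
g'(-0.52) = 6.24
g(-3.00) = -55.00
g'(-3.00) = 36.00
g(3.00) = -55.00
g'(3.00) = -36.00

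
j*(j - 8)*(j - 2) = j^3 - 10*j^2 + 16*j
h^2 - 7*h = h*(h - 7)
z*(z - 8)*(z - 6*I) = z^3 - 8*z^2 - 6*I*z^2 + 48*I*z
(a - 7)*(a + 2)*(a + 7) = a^3 + 2*a^2 - 49*a - 98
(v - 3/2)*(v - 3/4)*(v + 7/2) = v^3 + 5*v^2/4 - 27*v/4 + 63/16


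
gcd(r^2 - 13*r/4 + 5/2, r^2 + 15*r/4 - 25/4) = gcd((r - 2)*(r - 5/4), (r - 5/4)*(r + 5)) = r - 5/4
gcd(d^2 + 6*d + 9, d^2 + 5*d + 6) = d + 3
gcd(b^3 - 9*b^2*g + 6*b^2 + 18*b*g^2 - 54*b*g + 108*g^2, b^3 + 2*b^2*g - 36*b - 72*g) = b + 6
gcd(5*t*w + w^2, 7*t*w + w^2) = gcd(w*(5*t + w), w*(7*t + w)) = w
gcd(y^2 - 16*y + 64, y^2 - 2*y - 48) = y - 8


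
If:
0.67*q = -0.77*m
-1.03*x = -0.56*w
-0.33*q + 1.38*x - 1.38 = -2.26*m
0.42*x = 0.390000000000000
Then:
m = 0.04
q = -0.04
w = 1.71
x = 0.93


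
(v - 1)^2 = v^2 - 2*v + 1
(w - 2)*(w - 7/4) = w^2 - 15*w/4 + 7/2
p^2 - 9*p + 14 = (p - 7)*(p - 2)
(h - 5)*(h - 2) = h^2 - 7*h + 10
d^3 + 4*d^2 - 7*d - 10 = (d - 2)*(d + 1)*(d + 5)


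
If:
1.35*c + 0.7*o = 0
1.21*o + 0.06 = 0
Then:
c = 0.03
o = -0.05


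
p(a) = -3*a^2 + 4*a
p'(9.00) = -50.00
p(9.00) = -207.00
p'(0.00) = 4.00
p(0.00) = 0.00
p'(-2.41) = 18.46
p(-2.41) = -27.06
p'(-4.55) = 31.30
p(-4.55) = -80.31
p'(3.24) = -15.44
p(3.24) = -18.53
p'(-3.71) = 26.26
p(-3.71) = -56.13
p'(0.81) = -0.86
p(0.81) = 1.27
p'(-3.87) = 27.22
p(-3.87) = -60.41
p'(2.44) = -10.64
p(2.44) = -8.10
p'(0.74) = -0.44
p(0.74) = 1.32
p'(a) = 4 - 6*a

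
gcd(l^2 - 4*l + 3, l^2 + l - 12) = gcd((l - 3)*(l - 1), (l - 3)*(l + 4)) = l - 3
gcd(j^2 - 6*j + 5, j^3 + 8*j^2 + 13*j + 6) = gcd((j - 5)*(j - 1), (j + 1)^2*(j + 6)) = 1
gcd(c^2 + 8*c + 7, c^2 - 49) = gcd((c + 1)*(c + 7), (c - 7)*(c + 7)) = c + 7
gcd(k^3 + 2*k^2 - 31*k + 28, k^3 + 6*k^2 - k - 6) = k - 1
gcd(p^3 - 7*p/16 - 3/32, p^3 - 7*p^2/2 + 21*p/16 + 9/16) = p^2 - p/2 - 3/16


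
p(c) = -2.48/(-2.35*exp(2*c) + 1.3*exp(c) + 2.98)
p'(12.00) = 0.00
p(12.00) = 0.00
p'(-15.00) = 0.00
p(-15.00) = -0.83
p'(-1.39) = 0.01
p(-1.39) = -0.79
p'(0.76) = -1.87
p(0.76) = 0.50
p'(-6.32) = 0.00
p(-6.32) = -0.83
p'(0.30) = -82.35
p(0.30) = -5.48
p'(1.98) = -0.05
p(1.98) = 0.02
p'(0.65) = -3.68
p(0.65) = 0.79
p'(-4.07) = 0.01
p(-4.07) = -0.83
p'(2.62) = -0.01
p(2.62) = 0.01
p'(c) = -2.48*(4.7*exp(2*c) - 1.3*exp(c))/(-2.35*exp(2*c) + 1.3*exp(c) + 2.98)^2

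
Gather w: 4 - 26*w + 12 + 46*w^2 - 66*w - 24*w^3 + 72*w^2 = -24*w^3 + 118*w^2 - 92*w + 16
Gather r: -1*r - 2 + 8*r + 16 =7*r + 14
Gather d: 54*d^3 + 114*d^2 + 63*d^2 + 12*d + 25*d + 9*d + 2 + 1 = 54*d^3 + 177*d^2 + 46*d + 3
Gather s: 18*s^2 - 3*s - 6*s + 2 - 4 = 18*s^2 - 9*s - 2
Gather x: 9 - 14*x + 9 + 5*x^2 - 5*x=5*x^2 - 19*x + 18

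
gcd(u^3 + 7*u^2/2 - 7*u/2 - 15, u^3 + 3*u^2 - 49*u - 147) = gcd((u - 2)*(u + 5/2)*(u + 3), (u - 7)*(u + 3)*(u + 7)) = u + 3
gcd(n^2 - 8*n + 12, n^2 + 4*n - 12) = n - 2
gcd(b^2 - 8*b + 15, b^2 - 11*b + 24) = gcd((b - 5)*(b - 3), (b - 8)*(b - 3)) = b - 3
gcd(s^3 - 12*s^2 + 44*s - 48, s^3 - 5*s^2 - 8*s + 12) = s - 6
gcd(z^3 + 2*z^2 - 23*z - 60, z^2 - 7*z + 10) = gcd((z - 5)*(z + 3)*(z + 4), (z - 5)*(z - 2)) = z - 5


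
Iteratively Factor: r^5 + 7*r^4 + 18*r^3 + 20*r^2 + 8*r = (r)*(r^4 + 7*r^3 + 18*r^2 + 20*r + 8) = r*(r + 2)*(r^3 + 5*r^2 + 8*r + 4) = r*(r + 2)^2*(r^2 + 3*r + 2) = r*(r + 1)*(r + 2)^2*(r + 2)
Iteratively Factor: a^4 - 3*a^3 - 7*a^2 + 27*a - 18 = (a + 3)*(a^3 - 6*a^2 + 11*a - 6) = (a - 3)*(a + 3)*(a^2 - 3*a + 2) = (a - 3)*(a - 1)*(a + 3)*(a - 2)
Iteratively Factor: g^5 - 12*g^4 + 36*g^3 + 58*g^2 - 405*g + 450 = (g - 3)*(g^4 - 9*g^3 + 9*g^2 + 85*g - 150) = (g - 5)*(g - 3)*(g^3 - 4*g^2 - 11*g + 30) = (g - 5)^2*(g - 3)*(g^2 + g - 6) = (g - 5)^2*(g - 3)*(g + 3)*(g - 2)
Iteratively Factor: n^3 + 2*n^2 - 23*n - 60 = (n - 5)*(n^2 + 7*n + 12) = (n - 5)*(n + 3)*(n + 4)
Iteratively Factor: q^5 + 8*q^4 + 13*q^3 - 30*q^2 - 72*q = (q + 4)*(q^4 + 4*q^3 - 3*q^2 - 18*q) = (q + 3)*(q + 4)*(q^3 + q^2 - 6*q) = (q - 2)*(q + 3)*(q + 4)*(q^2 + 3*q) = (q - 2)*(q + 3)^2*(q + 4)*(q)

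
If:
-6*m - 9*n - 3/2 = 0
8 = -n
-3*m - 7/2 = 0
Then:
No Solution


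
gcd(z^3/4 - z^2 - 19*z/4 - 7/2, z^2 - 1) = z + 1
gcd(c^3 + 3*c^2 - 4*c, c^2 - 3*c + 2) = c - 1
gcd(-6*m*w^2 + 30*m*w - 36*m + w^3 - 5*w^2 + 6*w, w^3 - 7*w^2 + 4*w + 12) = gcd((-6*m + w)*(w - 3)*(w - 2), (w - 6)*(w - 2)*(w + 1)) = w - 2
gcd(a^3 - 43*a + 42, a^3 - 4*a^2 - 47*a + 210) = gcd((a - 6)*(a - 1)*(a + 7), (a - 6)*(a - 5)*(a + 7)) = a^2 + a - 42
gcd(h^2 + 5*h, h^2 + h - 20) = h + 5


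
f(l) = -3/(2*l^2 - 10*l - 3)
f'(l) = -3*(10 - 4*l)/(2*l^2 - 10*l - 3)^2 = 6*(2*l - 5)/(-2*l^2 + 10*l + 3)^2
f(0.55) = 0.38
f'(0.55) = -0.38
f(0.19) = 0.62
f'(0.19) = -1.19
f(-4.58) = -0.04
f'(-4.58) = -0.01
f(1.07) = 0.26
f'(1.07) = -0.13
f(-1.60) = -0.17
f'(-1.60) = -0.15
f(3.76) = 0.24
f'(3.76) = 0.10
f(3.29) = 0.21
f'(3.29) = 0.05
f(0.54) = 0.38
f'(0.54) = -0.38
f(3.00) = 0.20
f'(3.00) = 0.03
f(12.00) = -0.02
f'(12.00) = 0.00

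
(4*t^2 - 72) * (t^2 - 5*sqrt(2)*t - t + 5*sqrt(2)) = 4*t^4 - 20*sqrt(2)*t^3 - 4*t^3 - 72*t^2 + 20*sqrt(2)*t^2 + 72*t + 360*sqrt(2)*t - 360*sqrt(2)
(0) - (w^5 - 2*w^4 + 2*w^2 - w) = -w^5 + 2*w^4 - 2*w^2 + w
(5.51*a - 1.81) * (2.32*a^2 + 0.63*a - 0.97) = 12.7832*a^3 - 0.7279*a^2 - 6.485*a + 1.7557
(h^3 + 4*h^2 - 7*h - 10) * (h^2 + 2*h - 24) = h^5 + 6*h^4 - 23*h^3 - 120*h^2 + 148*h + 240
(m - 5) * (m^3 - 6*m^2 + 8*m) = m^4 - 11*m^3 + 38*m^2 - 40*m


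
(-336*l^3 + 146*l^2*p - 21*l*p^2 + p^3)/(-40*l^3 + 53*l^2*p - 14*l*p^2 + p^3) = (42*l^2 - 13*l*p + p^2)/(5*l^2 - 6*l*p + p^2)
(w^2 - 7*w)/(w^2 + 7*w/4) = 4*(w - 7)/(4*w + 7)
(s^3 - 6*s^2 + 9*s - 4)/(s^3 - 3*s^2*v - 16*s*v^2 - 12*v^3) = (-s^3 + 6*s^2 - 9*s + 4)/(-s^3 + 3*s^2*v + 16*s*v^2 + 12*v^3)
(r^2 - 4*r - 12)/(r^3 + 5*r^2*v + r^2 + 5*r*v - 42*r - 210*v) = (r + 2)/(r^2 + 5*r*v + 7*r + 35*v)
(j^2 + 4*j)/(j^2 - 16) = j/(j - 4)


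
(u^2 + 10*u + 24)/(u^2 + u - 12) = (u + 6)/(u - 3)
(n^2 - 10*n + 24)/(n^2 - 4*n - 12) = (n - 4)/(n + 2)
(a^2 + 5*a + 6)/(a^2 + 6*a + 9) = (a + 2)/(a + 3)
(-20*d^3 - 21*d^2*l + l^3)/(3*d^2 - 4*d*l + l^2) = (-20*d^3 - 21*d^2*l + l^3)/(3*d^2 - 4*d*l + l^2)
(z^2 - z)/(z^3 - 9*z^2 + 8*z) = 1/(z - 8)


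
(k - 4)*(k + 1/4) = k^2 - 15*k/4 - 1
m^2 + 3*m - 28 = (m - 4)*(m + 7)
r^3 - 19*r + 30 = (r - 3)*(r - 2)*(r + 5)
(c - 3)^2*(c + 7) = c^3 + c^2 - 33*c + 63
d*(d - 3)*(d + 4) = d^3 + d^2 - 12*d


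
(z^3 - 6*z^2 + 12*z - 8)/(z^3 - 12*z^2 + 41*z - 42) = (z^2 - 4*z + 4)/(z^2 - 10*z + 21)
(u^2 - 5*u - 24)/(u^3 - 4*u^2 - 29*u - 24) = 1/(u + 1)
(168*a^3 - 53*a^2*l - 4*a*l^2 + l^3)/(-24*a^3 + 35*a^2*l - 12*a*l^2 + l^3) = (-7*a - l)/(a - l)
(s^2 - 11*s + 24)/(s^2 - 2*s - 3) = (s - 8)/(s + 1)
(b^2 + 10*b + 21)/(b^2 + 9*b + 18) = (b + 7)/(b + 6)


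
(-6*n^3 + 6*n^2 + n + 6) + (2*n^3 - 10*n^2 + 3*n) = -4*n^3 - 4*n^2 + 4*n + 6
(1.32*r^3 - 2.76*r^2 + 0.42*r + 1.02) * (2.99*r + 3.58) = 3.9468*r^4 - 3.5268*r^3 - 8.625*r^2 + 4.5534*r + 3.6516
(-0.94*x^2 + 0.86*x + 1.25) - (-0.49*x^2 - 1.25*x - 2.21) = -0.45*x^2 + 2.11*x + 3.46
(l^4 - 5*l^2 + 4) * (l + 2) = l^5 + 2*l^4 - 5*l^3 - 10*l^2 + 4*l + 8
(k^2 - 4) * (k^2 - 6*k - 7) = k^4 - 6*k^3 - 11*k^2 + 24*k + 28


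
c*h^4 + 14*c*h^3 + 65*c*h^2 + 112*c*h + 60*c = (h + 2)*(h + 5)*(h + 6)*(c*h + c)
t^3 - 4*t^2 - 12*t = t*(t - 6)*(t + 2)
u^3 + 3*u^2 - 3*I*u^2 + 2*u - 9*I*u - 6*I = (u + 1)*(u + 2)*(u - 3*I)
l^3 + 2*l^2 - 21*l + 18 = (l - 3)*(l - 1)*(l + 6)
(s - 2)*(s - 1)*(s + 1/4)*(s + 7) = s^4 + 17*s^3/4 - 18*s^2 + 37*s/4 + 7/2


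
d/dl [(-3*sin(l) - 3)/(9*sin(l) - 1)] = 30*cos(l)/(9*sin(l) - 1)^2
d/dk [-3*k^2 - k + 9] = -6*k - 1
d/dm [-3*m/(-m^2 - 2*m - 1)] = 3*(1 - m)/(m^3 + 3*m^2 + 3*m + 1)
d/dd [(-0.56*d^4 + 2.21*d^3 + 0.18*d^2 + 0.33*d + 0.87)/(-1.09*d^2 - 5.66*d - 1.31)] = (1.2208*d^5 + 7.0999*d^4 - 22.0828*d^3 - 9.3444*d^2 + 1.425*d + 4.4919)/(1.1881*d^4 + 12.3388*d^3 + 34.8914*d^2 + 14.8292*d + 1.7161)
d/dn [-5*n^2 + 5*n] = 5 - 10*n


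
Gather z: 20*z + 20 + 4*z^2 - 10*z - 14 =4*z^2 + 10*z + 6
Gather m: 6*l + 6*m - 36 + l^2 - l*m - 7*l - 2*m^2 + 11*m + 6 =l^2 - l - 2*m^2 + m*(17 - l) - 30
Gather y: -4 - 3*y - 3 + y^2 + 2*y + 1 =y^2 - y - 6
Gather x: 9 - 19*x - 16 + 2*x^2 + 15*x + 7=2*x^2 - 4*x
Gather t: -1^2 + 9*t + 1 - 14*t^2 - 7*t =-14*t^2 + 2*t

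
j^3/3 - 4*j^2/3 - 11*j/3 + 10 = (j/3 + 1)*(j - 5)*(j - 2)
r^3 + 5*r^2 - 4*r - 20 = (r - 2)*(r + 2)*(r + 5)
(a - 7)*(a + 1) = a^2 - 6*a - 7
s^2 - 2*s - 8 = (s - 4)*(s + 2)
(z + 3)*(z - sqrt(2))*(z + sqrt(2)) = z^3 + 3*z^2 - 2*z - 6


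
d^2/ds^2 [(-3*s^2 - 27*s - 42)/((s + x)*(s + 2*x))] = 6*(3*s^3*x - 9*s^3 + 6*s^2*x^2 - 42*s^2 + 54*s*x^2 - 126*s*x - 4*x^4 + 54*x^3 - 98*x^2)/(s^6 + 9*s^5*x + 33*s^4*x^2 + 63*s^3*x^3 + 66*s^2*x^4 + 36*s*x^5 + 8*x^6)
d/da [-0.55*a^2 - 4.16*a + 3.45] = -1.1*a - 4.16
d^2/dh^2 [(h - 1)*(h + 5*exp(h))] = 5*h*exp(h) + 5*exp(h) + 2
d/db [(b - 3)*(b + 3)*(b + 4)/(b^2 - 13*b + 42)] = (b^4 - 26*b^3 + 83*b^2 + 408*b - 846)/(b^4 - 26*b^3 + 253*b^2 - 1092*b + 1764)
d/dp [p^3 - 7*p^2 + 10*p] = 3*p^2 - 14*p + 10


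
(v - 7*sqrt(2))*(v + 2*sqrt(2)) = v^2 - 5*sqrt(2)*v - 28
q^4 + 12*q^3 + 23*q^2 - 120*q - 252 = (q - 3)*(q + 2)*(q + 6)*(q + 7)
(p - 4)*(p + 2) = p^2 - 2*p - 8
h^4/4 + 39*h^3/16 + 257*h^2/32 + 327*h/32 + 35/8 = (h/4 + 1)*(h + 1)*(h + 5/4)*(h + 7/2)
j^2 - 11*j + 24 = (j - 8)*(j - 3)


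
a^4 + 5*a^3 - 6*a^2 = a^2*(a - 1)*(a + 6)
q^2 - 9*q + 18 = (q - 6)*(q - 3)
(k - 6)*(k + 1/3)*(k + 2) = k^3 - 11*k^2/3 - 40*k/3 - 4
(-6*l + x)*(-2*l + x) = 12*l^2 - 8*l*x + x^2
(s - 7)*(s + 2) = s^2 - 5*s - 14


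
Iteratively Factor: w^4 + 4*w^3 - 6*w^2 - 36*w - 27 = (w - 3)*(w^3 + 7*w^2 + 15*w + 9) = (w - 3)*(w + 1)*(w^2 + 6*w + 9) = (w - 3)*(w + 1)*(w + 3)*(w + 3)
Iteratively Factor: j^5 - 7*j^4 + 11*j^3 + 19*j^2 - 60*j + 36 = (j - 1)*(j^4 - 6*j^3 + 5*j^2 + 24*j - 36) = (j - 1)*(j + 2)*(j^3 - 8*j^2 + 21*j - 18) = (j - 2)*(j - 1)*(j + 2)*(j^2 - 6*j + 9) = (j - 3)*(j - 2)*(j - 1)*(j + 2)*(j - 3)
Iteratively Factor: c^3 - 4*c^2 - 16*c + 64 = (c + 4)*(c^2 - 8*c + 16) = (c - 4)*(c + 4)*(c - 4)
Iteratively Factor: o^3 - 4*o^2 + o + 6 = (o + 1)*(o^2 - 5*o + 6) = (o - 2)*(o + 1)*(o - 3)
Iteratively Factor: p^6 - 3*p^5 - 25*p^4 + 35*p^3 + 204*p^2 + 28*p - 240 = (p - 1)*(p^5 - 2*p^4 - 27*p^3 + 8*p^2 + 212*p + 240) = (p - 1)*(p + 2)*(p^4 - 4*p^3 - 19*p^2 + 46*p + 120) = (p - 5)*(p - 1)*(p + 2)*(p^3 + p^2 - 14*p - 24) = (p - 5)*(p - 1)*(p + 2)^2*(p^2 - p - 12) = (p - 5)*(p - 4)*(p - 1)*(p + 2)^2*(p + 3)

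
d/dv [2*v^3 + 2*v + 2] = 6*v^2 + 2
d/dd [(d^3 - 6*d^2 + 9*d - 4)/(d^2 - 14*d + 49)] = (d^3 - 21*d^2 + 75*d - 55)/(d^3 - 21*d^2 + 147*d - 343)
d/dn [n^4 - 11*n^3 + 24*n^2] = n*(4*n^2 - 33*n + 48)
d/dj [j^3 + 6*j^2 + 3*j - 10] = 3*j^2 + 12*j + 3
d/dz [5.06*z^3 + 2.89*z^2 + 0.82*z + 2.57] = 15.18*z^2 + 5.78*z + 0.82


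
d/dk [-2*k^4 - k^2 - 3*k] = -8*k^3 - 2*k - 3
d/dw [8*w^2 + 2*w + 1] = 16*w + 2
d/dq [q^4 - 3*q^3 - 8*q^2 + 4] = q*(4*q^2 - 9*q - 16)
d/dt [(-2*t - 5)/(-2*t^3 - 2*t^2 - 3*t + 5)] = (4*t^3 + 4*t^2 + 6*t - (2*t + 5)*(6*t^2 + 4*t + 3) - 10)/(2*t^3 + 2*t^2 + 3*t - 5)^2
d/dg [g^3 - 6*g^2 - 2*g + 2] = 3*g^2 - 12*g - 2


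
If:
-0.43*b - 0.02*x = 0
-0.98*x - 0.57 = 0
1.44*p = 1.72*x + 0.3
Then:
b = 0.03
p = -0.49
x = -0.58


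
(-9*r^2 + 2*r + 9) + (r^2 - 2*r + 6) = 15 - 8*r^2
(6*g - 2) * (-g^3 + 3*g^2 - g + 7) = -6*g^4 + 20*g^3 - 12*g^2 + 44*g - 14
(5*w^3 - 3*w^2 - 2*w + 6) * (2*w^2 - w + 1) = 10*w^5 - 11*w^4 + 4*w^3 + 11*w^2 - 8*w + 6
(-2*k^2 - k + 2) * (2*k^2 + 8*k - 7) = -4*k^4 - 18*k^3 + 10*k^2 + 23*k - 14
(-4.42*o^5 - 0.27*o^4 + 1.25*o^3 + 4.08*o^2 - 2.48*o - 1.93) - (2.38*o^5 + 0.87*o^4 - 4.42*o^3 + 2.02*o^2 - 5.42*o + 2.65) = -6.8*o^5 - 1.14*o^4 + 5.67*o^3 + 2.06*o^2 + 2.94*o - 4.58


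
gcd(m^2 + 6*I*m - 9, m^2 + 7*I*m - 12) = m + 3*I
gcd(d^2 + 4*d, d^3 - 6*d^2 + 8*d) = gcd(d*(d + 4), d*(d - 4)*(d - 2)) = d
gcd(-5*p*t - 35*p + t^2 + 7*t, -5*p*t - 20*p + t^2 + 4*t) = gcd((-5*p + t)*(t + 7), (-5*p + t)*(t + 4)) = 5*p - t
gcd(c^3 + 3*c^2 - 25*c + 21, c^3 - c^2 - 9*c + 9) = c^2 - 4*c + 3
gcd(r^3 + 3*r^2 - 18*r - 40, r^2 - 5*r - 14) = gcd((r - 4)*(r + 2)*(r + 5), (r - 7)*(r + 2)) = r + 2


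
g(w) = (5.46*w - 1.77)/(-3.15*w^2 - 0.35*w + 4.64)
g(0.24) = -0.11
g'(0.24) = 1.20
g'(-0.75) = 4.36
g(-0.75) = -1.87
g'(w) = (5.46*w - 1.77)*(6.3*w + 0.35)/(-3.15*w^2 - 0.35*w + 4.64)^2 + 5.46/(-3.15*w^2 - 0.35*w + 4.64) = (17.199*w^2 - 11.151*w + 24.7149)/(9.9225*w^4 + 2.205*w^3 - 29.1095*w^2 - 3.248*w + 21.5296)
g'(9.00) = 0.02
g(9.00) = -0.19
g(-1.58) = 3.89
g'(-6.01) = 0.06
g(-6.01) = 0.32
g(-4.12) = 0.51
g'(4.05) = 0.11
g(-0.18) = -0.60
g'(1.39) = 11.36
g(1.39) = -3.01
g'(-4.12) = 0.16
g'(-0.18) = 1.29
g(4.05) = -0.42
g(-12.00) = 0.15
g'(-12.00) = 0.01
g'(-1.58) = 11.96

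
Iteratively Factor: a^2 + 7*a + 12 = (a + 4)*(a + 3)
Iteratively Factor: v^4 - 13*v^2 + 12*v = (v)*(v^3 - 13*v + 12) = v*(v + 4)*(v^2 - 4*v + 3) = v*(v - 1)*(v + 4)*(v - 3)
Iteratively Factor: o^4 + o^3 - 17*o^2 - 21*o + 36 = (o - 1)*(o^3 + 2*o^2 - 15*o - 36) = (o - 1)*(o + 3)*(o^2 - o - 12) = (o - 1)*(o + 3)^2*(o - 4)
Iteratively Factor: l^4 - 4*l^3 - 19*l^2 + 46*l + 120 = (l + 2)*(l^3 - 6*l^2 - 7*l + 60) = (l - 4)*(l + 2)*(l^2 - 2*l - 15) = (l - 5)*(l - 4)*(l + 2)*(l + 3)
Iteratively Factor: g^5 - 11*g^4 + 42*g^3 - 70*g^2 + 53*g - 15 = (g - 1)*(g^4 - 10*g^3 + 32*g^2 - 38*g + 15) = (g - 5)*(g - 1)*(g^3 - 5*g^2 + 7*g - 3) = (g - 5)*(g - 3)*(g - 1)*(g^2 - 2*g + 1) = (g - 5)*(g - 3)*(g - 1)^2*(g - 1)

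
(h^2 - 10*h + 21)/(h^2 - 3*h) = (h - 7)/h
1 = 1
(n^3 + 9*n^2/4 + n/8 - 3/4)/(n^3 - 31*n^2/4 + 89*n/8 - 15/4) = (4*n^2 + 11*n + 6)/(4*n^2 - 29*n + 30)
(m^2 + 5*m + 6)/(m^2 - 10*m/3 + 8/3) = 3*(m^2 + 5*m + 6)/(3*m^2 - 10*m + 8)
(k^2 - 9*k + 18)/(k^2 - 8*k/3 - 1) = 3*(k - 6)/(3*k + 1)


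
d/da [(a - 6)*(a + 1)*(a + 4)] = 3*a^2 - 2*a - 26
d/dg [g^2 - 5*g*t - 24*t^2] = 2*g - 5*t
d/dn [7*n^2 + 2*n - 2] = 14*n + 2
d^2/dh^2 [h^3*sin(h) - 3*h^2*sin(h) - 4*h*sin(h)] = -h^3*sin(h) + 3*h^2*sin(h) + 6*h^2*cos(h) + 10*h*sin(h) - 12*h*cos(h) - 6*sin(h) - 8*cos(h)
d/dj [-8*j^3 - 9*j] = -24*j^2 - 9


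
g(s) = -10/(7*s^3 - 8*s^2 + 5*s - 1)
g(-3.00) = 0.04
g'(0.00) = 50.00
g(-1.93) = 0.11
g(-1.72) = 0.15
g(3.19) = -0.06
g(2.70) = -0.11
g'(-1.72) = 0.20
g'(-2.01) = 0.12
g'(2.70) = 0.14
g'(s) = -10*(-21*s^2 + 16*s - 5)/(7*s^3 - 8*s^2 + 5*s - 1)^2 = 10*(21*s^2 - 16*s + 5)/(7*s^3 - 8*s^2 + 5*s - 1)^2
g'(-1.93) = 0.14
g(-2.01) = 0.10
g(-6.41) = 0.00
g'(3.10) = 0.07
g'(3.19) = 0.06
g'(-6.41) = 0.00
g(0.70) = -10.19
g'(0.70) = 42.50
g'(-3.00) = 0.03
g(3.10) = -0.07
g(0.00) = 10.00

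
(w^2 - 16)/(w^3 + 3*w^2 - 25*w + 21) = (w^2 - 16)/(w^3 + 3*w^2 - 25*w + 21)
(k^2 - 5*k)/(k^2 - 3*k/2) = 2*(k - 5)/(2*k - 3)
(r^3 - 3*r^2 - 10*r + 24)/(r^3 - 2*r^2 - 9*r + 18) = (r - 4)/(r - 3)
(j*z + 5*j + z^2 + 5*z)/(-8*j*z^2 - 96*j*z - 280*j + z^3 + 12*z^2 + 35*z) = (j + z)/(-8*j*z - 56*j + z^2 + 7*z)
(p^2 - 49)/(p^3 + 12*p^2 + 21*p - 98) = (p - 7)/(p^2 + 5*p - 14)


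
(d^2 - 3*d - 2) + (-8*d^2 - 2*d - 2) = -7*d^2 - 5*d - 4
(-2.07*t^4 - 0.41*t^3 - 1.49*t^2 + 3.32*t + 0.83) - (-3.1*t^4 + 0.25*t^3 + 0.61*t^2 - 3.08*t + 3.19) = 1.03*t^4 - 0.66*t^3 - 2.1*t^2 + 6.4*t - 2.36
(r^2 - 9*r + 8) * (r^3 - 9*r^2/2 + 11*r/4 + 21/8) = r^5 - 27*r^4/2 + 205*r^3/4 - 465*r^2/8 - 13*r/8 + 21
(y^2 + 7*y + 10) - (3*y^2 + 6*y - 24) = -2*y^2 + y + 34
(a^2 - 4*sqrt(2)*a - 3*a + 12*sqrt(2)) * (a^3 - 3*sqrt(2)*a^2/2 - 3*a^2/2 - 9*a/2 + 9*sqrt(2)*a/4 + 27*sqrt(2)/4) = a^5 - 11*sqrt(2)*a^4/2 - 9*a^4/2 + 12*a^3 + 99*sqrt(2)*a^3/4 - 81*a^2/2 - 297*sqrt(2)*a/4 + 162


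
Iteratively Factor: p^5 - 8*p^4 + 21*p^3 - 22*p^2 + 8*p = (p - 1)*(p^4 - 7*p^3 + 14*p^2 - 8*p) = (p - 1)^2*(p^3 - 6*p^2 + 8*p) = (p - 4)*(p - 1)^2*(p^2 - 2*p) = p*(p - 4)*(p - 1)^2*(p - 2)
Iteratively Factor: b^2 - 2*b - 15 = (b + 3)*(b - 5)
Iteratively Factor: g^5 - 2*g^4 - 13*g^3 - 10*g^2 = (g)*(g^4 - 2*g^3 - 13*g^2 - 10*g) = g*(g + 2)*(g^3 - 4*g^2 - 5*g) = g*(g - 5)*(g + 2)*(g^2 + g) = g*(g - 5)*(g + 1)*(g + 2)*(g)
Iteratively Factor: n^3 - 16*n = (n - 4)*(n^2 + 4*n) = (n - 4)*(n + 4)*(n)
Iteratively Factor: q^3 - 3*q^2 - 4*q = (q - 4)*(q^2 + q) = q*(q - 4)*(q + 1)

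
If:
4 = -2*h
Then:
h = -2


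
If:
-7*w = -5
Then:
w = 5/7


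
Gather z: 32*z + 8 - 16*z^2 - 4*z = -16*z^2 + 28*z + 8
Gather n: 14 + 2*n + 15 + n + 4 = 3*n + 33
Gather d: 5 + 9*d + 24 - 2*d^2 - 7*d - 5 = -2*d^2 + 2*d + 24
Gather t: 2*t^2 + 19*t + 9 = 2*t^2 + 19*t + 9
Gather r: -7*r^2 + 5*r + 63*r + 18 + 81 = -7*r^2 + 68*r + 99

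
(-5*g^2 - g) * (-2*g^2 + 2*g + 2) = 10*g^4 - 8*g^3 - 12*g^2 - 2*g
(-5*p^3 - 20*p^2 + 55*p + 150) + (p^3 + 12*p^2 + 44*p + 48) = -4*p^3 - 8*p^2 + 99*p + 198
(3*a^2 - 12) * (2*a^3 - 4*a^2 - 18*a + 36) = 6*a^5 - 12*a^4 - 78*a^3 + 156*a^2 + 216*a - 432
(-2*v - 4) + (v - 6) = -v - 10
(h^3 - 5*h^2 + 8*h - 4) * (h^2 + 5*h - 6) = h^5 - 23*h^3 + 66*h^2 - 68*h + 24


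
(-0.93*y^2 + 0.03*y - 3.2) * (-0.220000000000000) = 0.2046*y^2 - 0.0066*y + 0.704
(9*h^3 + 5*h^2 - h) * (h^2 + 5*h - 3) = 9*h^5 + 50*h^4 - 3*h^3 - 20*h^2 + 3*h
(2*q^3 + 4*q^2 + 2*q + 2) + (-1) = 2*q^3 + 4*q^2 + 2*q + 1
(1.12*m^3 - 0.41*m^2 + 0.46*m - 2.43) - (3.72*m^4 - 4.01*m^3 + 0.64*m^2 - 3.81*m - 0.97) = -3.72*m^4 + 5.13*m^3 - 1.05*m^2 + 4.27*m - 1.46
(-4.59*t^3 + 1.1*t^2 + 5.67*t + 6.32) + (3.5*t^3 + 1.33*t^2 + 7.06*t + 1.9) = -1.09*t^3 + 2.43*t^2 + 12.73*t + 8.22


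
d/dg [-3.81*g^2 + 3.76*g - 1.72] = 3.76 - 7.62*g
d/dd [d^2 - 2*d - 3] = 2*d - 2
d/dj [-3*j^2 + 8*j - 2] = 8 - 6*j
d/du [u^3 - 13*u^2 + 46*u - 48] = 3*u^2 - 26*u + 46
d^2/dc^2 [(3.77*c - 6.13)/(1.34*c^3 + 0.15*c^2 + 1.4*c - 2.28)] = (40.616472*c^5 - 127.537716*c^4 - 33.68947*c^3 + 68.390418*c^2 - 112.358016*c - 4.15484)/(2.406104*c^9 + 0.80802*c^8 + 7.63197*c^7 - 10.590129*c^6 + 5.22402*c^5 - 24.93558*c^4 + 20.768768*c^3 - 11.06712*c^2 + 21.83328*c - 11.852352)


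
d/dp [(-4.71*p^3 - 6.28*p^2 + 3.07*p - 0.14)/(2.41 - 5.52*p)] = (51.9984*p^3 + 0.612299999999998*p^2 - 30.2696*p + 6.6259)/(30.4704*p^2 - 26.6064*p + 5.8081)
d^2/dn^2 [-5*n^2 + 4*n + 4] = -10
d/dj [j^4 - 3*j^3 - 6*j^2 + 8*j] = 4*j^3 - 9*j^2 - 12*j + 8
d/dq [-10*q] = -10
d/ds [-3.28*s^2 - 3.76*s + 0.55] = -6.56*s - 3.76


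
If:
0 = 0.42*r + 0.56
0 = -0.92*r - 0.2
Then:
No Solution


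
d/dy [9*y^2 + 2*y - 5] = 18*y + 2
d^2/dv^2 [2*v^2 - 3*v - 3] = 4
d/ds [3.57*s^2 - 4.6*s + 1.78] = 7.14*s - 4.6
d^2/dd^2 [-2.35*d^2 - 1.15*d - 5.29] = -4.70000000000000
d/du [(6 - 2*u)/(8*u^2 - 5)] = 2*(-8*u^2 + 16*u*(u - 3) + 5)/(8*u^2 - 5)^2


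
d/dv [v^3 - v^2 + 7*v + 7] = 3*v^2 - 2*v + 7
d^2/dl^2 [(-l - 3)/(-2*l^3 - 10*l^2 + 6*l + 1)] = 4*(2*(l + 3)*(3*l^2 + 10*l - 3)^2 + (-3*l^2 - 10*l - (l + 3)*(3*l + 5) + 3)*(2*l^3 + 10*l^2 - 6*l - 1))/(2*l^3 + 10*l^2 - 6*l - 1)^3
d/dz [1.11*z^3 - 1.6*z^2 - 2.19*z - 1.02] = 3.33*z^2 - 3.2*z - 2.19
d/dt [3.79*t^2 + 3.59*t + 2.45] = 7.58*t + 3.59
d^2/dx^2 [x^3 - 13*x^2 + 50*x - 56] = 6*x - 26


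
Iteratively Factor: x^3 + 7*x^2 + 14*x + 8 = (x + 4)*(x^2 + 3*x + 2) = (x + 1)*(x + 4)*(x + 2)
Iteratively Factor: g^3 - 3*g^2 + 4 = (g - 2)*(g^2 - g - 2) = (g - 2)*(g + 1)*(g - 2)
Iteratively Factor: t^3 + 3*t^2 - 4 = (t + 2)*(t^2 + t - 2) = (t - 1)*(t + 2)*(t + 2)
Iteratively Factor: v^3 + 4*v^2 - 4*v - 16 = (v + 4)*(v^2 - 4) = (v + 2)*(v + 4)*(v - 2)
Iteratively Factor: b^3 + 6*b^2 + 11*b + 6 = (b + 1)*(b^2 + 5*b + 6) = (b + 1)*(b + 3)*(b + 2)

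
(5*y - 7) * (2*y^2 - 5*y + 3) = 10*y^3 - 39*y^2 + 50*y - 21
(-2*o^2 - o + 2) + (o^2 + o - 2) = -o^2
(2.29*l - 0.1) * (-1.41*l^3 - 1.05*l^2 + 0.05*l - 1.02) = -3.2289*l^4 - 2.2635*l^3 + 0.2195*l^2 - 2.3408*l + 0.102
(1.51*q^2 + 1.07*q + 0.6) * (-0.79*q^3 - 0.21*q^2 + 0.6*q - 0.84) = -1.1929*q^5 - 1.1624*q^4 + 0.2073*q^3 - 0.7524*q^2 - 0.5388*q - 0.504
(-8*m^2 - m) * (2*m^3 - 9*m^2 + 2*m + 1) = -16*m^5 + 70*m^4 - 7*m^3 - 10*m^2 - m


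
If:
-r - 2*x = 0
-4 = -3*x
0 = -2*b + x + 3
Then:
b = 13/6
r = -8/3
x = 4/3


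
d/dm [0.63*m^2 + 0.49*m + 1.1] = 1.26*m + 0.49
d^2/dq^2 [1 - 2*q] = 0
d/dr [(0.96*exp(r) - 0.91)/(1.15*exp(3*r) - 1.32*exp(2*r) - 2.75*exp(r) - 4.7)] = (-2.208*exp(3*r) + 4.4067*exp(2*r) - 2.4024*exp(r) - 7.0145)*exp(r)/(1.3225*exp(6*r) - 3.036*exp(5*r) - 4.5826*exp(4*r) - 3.55*exp(3*r) + 19.9705*exp(2*r) + 25.85*exp(r) + 22.09)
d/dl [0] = 0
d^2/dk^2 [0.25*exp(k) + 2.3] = 0.25*exp(k)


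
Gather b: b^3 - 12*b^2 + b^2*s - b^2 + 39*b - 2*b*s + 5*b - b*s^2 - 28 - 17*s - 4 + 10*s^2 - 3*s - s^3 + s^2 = b^3 + b^2*(s - 13) + b*(-s^2 - 2*s + 44) - s^3 + 11*s^2 - 20*s - 32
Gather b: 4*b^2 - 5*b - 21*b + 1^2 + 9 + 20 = 4*b^2 - 26*b + 30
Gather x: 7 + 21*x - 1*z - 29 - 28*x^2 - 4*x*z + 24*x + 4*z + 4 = -28*x^2 + x*(45 - 4*z) + 3*z - 18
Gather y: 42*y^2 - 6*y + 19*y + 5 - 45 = 42*y^2 + 13*y - 40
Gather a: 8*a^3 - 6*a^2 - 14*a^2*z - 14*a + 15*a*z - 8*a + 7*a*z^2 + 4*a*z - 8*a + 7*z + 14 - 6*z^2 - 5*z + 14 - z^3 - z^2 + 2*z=8*a^3 + a^2*(-14*z - 6) + a*(7*z^2 + 19*z - 30) - z^3 - 7*z^2 + 4*z + 28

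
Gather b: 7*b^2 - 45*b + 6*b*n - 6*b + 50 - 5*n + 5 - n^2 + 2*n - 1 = 7*b^2 + b*(6*n - 51) - n^2 - 3*n + 54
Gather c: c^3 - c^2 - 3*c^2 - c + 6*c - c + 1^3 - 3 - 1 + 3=c^3 - 4*c^2 + 4*c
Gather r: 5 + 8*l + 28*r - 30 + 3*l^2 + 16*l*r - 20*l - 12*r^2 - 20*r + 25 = 3*l^2 - 12*l - 12*r^2 + r*(16*l + 8)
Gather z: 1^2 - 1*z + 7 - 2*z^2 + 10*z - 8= -2*z^2 + 9*z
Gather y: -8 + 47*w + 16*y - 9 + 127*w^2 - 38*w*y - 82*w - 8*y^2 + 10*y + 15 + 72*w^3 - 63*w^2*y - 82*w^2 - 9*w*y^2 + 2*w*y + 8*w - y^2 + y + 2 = 72*w^3 + 45*w^2 - 27*w + y^2*(-9*w - 9) + y*(-63*w^2 - 36*w + 27)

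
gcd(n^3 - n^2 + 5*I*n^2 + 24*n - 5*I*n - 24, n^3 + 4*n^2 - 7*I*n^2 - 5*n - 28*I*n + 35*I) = n - 1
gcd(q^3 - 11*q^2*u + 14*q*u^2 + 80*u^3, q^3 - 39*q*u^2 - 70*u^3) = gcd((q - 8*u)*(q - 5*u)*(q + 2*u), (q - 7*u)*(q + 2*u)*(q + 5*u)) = q + 2*u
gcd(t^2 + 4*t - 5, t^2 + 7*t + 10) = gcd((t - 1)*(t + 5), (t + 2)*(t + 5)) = t + 5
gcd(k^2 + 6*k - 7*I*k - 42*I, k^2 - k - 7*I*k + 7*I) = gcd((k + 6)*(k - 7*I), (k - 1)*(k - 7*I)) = k - 7*I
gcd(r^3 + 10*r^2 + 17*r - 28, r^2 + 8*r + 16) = r + 4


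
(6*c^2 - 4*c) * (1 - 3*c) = -18*c^3 + 18*c^2 - 4*c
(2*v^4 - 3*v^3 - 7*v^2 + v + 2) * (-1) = -2*v^4 + 3*v^3 + 7*v^2 - v - 2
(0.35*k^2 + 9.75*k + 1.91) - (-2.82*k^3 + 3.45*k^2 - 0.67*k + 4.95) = 2.82*k^3 - 3.1*k^2 + 10.42*k - 3.04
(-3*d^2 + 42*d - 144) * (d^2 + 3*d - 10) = -3*d^4 + 33*d^3 + 12*d^2 - 852*d + 1440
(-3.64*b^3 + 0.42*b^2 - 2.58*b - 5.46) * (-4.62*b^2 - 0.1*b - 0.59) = 16.8168*b^5 - 1.5764*b^4 + 14.0252*b^3 + 25.2354*b^2 + 2.0682*b + 3.2214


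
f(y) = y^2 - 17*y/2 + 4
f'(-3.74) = -15.98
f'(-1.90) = -12.30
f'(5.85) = 3.20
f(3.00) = -12.50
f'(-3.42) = -15.34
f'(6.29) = 4.08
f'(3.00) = -2.50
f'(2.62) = -3.26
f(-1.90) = 23.76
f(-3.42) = 44.77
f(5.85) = -11.50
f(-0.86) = 12.05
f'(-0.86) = -10.22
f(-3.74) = 49.78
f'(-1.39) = -11.28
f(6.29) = -9.90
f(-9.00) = 161.50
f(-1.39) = 17.75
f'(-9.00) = -26.50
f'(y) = 2*y - 17/2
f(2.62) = -11.41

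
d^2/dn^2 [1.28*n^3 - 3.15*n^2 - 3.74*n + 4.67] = 7.68*n - 6.3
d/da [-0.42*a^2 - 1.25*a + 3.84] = -0.84*a - 1.25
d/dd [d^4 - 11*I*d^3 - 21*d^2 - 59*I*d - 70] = 4*d^3 - 33*I*d^2 - 42*d - 59*I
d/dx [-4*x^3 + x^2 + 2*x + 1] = -12*x^2 + 2*x + 2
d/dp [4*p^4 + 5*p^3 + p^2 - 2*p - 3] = 16*p^3 + 15*p^2 + 2*p - 2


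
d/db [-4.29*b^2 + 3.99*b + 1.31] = 3.99 - 8.58*b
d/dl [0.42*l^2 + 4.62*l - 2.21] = 0.84*l + 4.62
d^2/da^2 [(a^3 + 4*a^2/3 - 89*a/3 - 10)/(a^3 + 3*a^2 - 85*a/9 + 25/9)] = 6*(-405*a^6 - 14742*a^5 - 74331*a^4 - 168756*a^3 + 96165*a^2 + 412650*a - 383125)/(729*a^9 + 6561*a^8 - 972*a^7 - 98172*a^6 + 45630*a^5 + 525150*a^4 - 941500*a^3 + 592500*a^2 - 159375*a + 15625)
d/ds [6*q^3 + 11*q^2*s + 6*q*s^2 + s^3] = 11*q^2 + 12*q*s + 3*s^2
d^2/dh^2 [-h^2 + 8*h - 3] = -2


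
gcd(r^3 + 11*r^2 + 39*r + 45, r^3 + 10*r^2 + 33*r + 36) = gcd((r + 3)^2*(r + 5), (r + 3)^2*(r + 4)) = r^2 + 6*r + 9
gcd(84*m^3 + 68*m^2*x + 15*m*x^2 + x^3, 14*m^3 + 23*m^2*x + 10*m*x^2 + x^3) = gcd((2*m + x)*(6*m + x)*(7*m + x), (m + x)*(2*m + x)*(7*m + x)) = 14*m^2 + 9*m*x + x^2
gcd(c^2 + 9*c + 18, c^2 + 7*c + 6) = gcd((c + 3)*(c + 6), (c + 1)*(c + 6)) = c + 6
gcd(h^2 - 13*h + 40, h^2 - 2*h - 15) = h - 5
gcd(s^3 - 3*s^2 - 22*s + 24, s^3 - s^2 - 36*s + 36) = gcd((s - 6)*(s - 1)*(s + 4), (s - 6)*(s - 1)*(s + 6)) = s^2 - 7*s + 6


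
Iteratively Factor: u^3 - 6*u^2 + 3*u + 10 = (u - 5)*(u^2 - u - 2) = (u - 5)*(u + 1)*(u - 2)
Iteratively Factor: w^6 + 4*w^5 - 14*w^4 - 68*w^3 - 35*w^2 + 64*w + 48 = (w + 1)*(w^5 + 3*w^4 - 17*w^3 - 51*w^2 + 16*w + 48) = (w + 1)*(w + 4)*(w^4 - w^3 - 13*w^2 + w + 12) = (w + 1)*(w + 3)*(w + 4)*(w^3 - 4*w^2 - w + 4) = (w - 1)*(w + 1)*(w + 3)*(w + 4)*(w^2 - 3*w - 4) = (w - 4)*(w - 1)*(w + 1)*(w + 3)*(w + 4)*(w + 1)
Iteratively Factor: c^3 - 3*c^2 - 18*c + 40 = (c - 5)*(c^2 + 2*c - 8) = (c - 5)*(c + 4)*(c - 2)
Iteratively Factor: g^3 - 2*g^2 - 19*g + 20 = (g - 1)*(g^2 - g - 20) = (g - 1)*(g + 4)*(g - 5)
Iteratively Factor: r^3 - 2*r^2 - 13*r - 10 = (r + 2)*(r^2 - 4*r - 5) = (r - 5)*(r + 2)*(r + 1)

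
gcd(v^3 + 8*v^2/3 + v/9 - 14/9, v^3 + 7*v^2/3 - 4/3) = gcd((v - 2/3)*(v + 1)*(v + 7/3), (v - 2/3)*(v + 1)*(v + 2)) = v^2 + v/3 - 2/3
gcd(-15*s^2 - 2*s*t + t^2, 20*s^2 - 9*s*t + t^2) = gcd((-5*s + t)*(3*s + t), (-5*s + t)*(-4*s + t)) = 5*s - t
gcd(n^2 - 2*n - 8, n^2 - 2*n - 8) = n^2 - 2*n - 8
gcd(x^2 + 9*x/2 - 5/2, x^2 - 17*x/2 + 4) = x - 1/2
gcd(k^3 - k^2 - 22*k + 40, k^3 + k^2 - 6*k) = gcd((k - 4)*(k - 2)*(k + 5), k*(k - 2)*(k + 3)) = k - 2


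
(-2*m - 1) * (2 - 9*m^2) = 18*m^3 + 9*m^2 - 4*m - 2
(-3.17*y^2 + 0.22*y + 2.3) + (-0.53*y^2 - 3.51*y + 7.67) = -3.7*y^2 - 3.29*y + 9.97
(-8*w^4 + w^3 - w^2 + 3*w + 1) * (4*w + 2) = -32*w^5 - 12*w^4 - 2*w^3 + 10*w^2 + 10*w + 2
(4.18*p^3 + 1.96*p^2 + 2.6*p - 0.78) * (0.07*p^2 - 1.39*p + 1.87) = 0.2926*p^5 - 5.673*p^4 + 5.2742*p^3 - 0.00340000000000007*p^2 + 5.9462*p - 1.4586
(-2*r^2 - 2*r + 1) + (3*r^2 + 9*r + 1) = r^2 + 7*r + 2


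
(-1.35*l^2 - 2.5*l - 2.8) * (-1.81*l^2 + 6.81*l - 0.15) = 2.4435*l^4 - 4.6685*l^3 - 11.7545*l^2 - 18.693*l + 0.42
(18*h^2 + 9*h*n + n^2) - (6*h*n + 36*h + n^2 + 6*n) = 18*h^2 + 3*h*n - 36*h - 6*n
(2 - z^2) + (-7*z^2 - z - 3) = -8*z^2 - z - 1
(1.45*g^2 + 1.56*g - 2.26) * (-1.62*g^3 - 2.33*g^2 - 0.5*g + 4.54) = -2.349*g^5 - 5.9057*g^4 - 0.6986*g^3 + 11.0688*g^2 + 8.2124*g - 10.2604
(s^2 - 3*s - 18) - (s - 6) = s^2 - 4*s - 12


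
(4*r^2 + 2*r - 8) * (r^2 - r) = 4*r^4 - 2*r^3 - 10*r^2 + 8*r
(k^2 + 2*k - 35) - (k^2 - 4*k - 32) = 6*k - 3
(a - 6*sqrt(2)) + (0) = a - 6*sqrt(2)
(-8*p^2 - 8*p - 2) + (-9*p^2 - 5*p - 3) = -17*p^2 - 13*p - 5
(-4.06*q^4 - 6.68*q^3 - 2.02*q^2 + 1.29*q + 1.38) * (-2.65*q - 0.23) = 10.759*q^5 + 18.6358*q^4 + 6.8894*q^3 - 2.9539*q^2 - 3.9537*q - 0.3174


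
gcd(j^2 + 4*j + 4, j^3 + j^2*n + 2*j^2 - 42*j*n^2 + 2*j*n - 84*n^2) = j + 2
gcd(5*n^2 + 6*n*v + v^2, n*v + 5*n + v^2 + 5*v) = n + v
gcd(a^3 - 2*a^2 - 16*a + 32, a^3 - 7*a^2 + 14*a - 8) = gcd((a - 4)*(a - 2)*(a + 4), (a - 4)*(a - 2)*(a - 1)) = a^2 - 6*a + 8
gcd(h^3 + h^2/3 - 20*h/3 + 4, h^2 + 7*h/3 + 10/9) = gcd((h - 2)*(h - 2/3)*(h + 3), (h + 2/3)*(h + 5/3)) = 1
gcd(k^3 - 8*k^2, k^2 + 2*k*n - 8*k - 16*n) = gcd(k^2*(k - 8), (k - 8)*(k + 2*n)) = k - 8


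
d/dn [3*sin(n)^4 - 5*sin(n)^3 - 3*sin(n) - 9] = 3*(4*sin(n)^3 - 5*sin(n)^2 - 1)*cos(n)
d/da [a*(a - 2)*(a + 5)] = 3*a^2 + 6*a - 10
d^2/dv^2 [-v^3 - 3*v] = -6*v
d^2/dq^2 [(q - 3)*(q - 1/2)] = 2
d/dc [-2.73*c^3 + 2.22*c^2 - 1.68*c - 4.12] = -8.19*c^2 + 4.44*c - 1.68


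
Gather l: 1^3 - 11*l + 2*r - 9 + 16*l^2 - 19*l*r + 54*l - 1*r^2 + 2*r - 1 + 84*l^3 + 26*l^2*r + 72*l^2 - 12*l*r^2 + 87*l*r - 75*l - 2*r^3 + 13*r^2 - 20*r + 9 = 84*l^3 + l^2*(26*r + 88) + l*(-12*r^2 + 68*r - 32) - 2*r^3 + 12*r^2 - 16*r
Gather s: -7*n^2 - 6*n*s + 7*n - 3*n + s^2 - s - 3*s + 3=-7*n^2 + 4*n + s^2 + s*(-6*n - 4) + 3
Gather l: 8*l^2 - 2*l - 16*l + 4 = 8*l^2 - 18*l + 4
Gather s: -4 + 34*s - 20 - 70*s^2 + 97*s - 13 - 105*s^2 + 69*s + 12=-175*s^2 + 200*s - 25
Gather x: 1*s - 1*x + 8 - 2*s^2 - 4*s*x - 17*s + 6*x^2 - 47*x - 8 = -2*s^2 - 16*s + 6*x^2 + x*(-4*s - 48)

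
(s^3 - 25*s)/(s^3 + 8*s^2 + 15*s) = (s - 5)/(s + 3)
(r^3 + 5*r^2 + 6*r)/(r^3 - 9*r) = (r + 2)/(r - 3)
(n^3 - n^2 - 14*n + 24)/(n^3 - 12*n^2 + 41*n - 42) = (n + 4)/(n - 7)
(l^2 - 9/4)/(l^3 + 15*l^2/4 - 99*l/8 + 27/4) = 2*(2*l + 3)/(4*l^2 + 21*l - 18)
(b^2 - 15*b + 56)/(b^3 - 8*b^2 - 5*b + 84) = (b - 8)/(b^2 - b - 12)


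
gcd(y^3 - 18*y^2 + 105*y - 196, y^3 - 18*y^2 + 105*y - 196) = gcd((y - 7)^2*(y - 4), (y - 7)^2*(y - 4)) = y^3 - 18*y^2 + 105*y - 196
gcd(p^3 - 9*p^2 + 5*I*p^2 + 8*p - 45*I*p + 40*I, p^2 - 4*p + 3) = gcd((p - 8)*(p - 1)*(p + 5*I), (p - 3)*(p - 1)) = p - 1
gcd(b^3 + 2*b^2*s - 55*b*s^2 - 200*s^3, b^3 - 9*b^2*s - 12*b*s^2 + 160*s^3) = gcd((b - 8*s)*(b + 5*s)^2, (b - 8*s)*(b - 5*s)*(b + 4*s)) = -b + 8*s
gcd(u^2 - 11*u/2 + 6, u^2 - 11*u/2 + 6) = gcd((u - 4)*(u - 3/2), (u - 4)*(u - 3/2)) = u^2 - 11*u/2 + 6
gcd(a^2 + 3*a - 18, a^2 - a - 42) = a + 6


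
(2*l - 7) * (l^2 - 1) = 2*l^3 - 7*l^2 - 2*l + 7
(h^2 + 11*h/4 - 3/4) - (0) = h^2 + 11*h/4 - 3/4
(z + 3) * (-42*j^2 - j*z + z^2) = -42*j^2*z - 126*j^2 - j*z^2 - 3*j*z + z^3 + 3*z^2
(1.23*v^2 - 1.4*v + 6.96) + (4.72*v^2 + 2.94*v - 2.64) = 5.95*v^2 + 1.54*v + 4.32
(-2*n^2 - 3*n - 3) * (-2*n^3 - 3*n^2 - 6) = 4*n^5 + 12*n^4 + 15*n^3 + 21*n^2 + 18*n + 18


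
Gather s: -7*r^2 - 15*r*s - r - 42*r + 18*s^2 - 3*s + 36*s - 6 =-7*r^2 - 43*r + 18*s^2 + s*(33 - 15*r) - 6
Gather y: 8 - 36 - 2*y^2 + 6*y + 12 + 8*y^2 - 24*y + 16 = 6*y^2 - 18*y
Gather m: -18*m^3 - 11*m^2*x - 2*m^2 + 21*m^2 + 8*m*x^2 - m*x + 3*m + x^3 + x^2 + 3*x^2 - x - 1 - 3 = -18*m^3 + m^2*(19 - 11*x) + m*(8*x^2 - x + 3) + x^3 + 4*x^2 - x - 4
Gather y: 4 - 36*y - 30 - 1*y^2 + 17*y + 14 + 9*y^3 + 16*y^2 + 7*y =9*y^3 + 15*y^2 - 12*y - 12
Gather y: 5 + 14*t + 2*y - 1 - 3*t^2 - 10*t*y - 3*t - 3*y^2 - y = -3*t^2 + 11*t - 3*y^2 + y*(1 - 10*t) + 4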